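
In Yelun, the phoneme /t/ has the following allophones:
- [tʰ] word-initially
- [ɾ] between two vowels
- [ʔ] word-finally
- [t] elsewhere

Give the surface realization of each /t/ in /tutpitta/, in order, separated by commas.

[tʰ], [t], [t], [t]

Occurrence 1 (position 1): word-initially → [tʰ].
Occurrence 2 (position 3): no conditioning environment matches → elsewhere allophone [t].
Occurrence 3 (position 6): no conditioning environment matches → elsewhere allophone [t].
Occurrence 4 (position 7): no conditioning environment matches → elsewhere allophone [t].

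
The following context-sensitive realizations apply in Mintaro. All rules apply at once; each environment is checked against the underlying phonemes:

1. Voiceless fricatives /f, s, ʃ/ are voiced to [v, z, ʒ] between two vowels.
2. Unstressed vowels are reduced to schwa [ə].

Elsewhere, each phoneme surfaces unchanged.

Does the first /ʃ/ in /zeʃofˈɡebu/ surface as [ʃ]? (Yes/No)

Rule 1 applies to /ʃ/ (between /e/ and /o/: between two vowels) → [ʒ].
The actual realization is [ʒ], not [ʃ].

No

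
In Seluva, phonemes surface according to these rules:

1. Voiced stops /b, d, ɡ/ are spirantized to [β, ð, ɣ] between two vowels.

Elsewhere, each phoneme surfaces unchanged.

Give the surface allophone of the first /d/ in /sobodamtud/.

/d/ meets the environment for rule 1 (between two vowels) → [ð].

[ð]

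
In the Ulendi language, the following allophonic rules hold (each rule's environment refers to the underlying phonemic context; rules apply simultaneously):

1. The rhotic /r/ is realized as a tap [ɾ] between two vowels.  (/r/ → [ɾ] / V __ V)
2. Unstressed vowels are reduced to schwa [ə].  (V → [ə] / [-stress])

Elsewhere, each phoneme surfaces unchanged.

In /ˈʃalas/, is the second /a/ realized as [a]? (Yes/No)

No

/a/ — between /l/ and /s/, in an unstressed syllable — surfaces as [ə] (rule 2).
The actual realization is [ə], not [a].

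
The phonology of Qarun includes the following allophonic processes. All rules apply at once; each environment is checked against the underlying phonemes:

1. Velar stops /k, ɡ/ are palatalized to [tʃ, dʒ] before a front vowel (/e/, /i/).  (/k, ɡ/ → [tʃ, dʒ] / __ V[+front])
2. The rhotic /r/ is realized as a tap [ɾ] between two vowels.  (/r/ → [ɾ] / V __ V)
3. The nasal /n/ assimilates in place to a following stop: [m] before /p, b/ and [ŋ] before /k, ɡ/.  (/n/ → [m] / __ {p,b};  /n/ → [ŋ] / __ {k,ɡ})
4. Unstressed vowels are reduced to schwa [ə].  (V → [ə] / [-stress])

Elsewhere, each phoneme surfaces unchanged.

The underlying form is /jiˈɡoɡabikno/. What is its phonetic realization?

/j/ (word-initial): no rule targets it → [j].
/i/ meets the environment for rule 4 (in an unstressed syllable) → [ə].
/ɡ/ (between /i/ and /o/) is in the target of rule 1 but the environment (before a front vowel) is not met → [ɡ].
/o/ (between /ɡ/ and /ɡ/): rule 4 targets it, but not in an unstressed syllable → unchanged [o].
/ɡ/ (between /o/ and /a/) is in the target of rule 1 but the environment (before a front vowel) is not met → [ɡ].
/a/ (between /ɡ/ and /b/): in an unstressed syllable, so rule 4 applies → [ə].
/b/ (between /a/ and /i/) is unaffected → [b].
Rule 4 applies to /i/ (between /b/ and /k/: in an unstressed syllable) → [ə].
/k/ (between /i/ and /n/) fails the environment for rule 1, so it stays [k].
/n/ — between /k/ and /o/; rule 3 does not apply here → [n].
/o/ (word-final): in an unstressed syllable, so rule 4 applies → [ə].

[jəˈɡoɡəbəknə]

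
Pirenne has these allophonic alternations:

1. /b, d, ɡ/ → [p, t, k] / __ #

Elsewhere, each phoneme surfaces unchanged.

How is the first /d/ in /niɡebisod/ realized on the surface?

/d/ (word-final) occurs word-finally → [t] by rule 1.

[t]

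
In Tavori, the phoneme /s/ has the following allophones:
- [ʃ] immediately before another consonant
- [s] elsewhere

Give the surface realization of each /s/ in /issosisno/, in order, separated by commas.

[ʃ], [s], [s], [ʃ]

Occurrence 1 (position 2): immediately before another consonant → [ʃ].
Occurrence 2 (position 3): no conditioning environment matches → elsewhere allophone [s].
Occurrence 3 (position 5): no conditioning environment matches → elsewhere allophone [s].
Occurrence 4 (position 7): immediately before another consonant → [ʃ].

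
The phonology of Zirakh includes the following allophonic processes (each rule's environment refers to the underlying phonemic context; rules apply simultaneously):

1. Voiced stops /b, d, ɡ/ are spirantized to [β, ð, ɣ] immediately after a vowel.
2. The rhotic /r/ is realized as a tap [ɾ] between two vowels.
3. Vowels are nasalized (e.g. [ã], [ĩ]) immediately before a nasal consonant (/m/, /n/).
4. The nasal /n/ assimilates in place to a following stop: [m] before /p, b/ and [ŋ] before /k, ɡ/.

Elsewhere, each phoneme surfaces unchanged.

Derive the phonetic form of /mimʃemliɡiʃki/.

/m/ (word-initial): no rule targets it → [m].
Rule 3 applies to /i/ (between /m/ and /m/: before a nasal consonant) → [ĩ].
/m/ (between /i/ and /ʃ/) is unaffected → [m].
/ʃ/ — not in any rule's target class → [ʃ].
/e/ (between /ʃ/ and /m/): before a nasal consonant, so rule 3 applies → [ẽ].
/m/ (between /e/ and /l/): no rule targets it → [m].
/l/ stays [l].
/i/ (between /l/ and /ɡ/) fails the environment for rule 3, so it stays [i].
Rule 1 applies to /ɡ/ (between /i/ and /i/: immediately after a vowel) → [ɣ].
/i/ (between /ɡ/ and /ʃ/) fails the environment for rule 3, so it stays [i].
/ʃ/ stays [ʃ].
/k/ stays [k].
/i/ (word-final): rule 3 targets it, but not before a nasal consonant → unchanged [i].

[mĩmʃẽmliɣiʃki]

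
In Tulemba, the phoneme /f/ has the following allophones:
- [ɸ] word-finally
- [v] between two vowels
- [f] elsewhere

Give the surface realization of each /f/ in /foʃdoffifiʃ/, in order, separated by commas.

Occurrence 1 (position 1): no conditioning environment matches → elsewhere allophone [f].
Occurrence 2 (position 6): no conditioning environment matches → elsewhere allophone [f].
Occurrence 3 (position 7): no conditioning environment matches → elsewhere allophone [f].
Occurrence 4 (position 9): between two vowels → [v].

[f], [f], [f], [v]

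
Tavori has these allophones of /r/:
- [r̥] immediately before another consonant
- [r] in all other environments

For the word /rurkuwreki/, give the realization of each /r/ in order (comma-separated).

[r], [r̥], [r]

Occurrence 1 (position 1): no conditioning environment matches → elsewhere allophone [r].
Occurrence 2 (position 3): immediately before another consonant → [r̥].
Occurrence 3 (position 7): no conditioning environment matches → elsewhere allophone [r].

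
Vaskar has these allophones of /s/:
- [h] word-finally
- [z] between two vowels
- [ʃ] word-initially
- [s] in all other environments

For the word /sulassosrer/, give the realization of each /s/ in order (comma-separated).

[ʃ], [s], [s], [s]

Occurrence 1 (position 1): word-initially → [ʃ].
Occurrence 2 (position 5): no conditioning environment matches → elsewhere allophone [s].
Occurrence 3 (position 6): no conditioning environment matches → elsewhere allophone [s].
Occurrence 4 (position 8): no conditioning environment matches → elsewhere allophone [s].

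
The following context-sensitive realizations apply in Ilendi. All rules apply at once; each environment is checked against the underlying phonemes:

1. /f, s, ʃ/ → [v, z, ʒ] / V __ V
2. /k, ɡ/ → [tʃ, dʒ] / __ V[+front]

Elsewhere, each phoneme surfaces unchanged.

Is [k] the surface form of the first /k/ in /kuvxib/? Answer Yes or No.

Yes

/k/ (word-initial) fails the environment for rule 2, so it stays [k].
The actual realization is [k], which matches [k].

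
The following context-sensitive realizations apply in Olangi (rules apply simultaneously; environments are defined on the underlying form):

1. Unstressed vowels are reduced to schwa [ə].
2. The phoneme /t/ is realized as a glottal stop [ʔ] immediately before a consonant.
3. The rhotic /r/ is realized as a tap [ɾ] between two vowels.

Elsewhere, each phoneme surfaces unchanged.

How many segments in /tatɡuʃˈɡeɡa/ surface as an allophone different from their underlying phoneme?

4

Segments that undergo a rule: /a/ → [ə] (rule 1); /t/ → [ʔ] (rule 2); /u/ → [ə] (rule 1); /a/ → [ə] (rule 1).
All other segments surface unchanged.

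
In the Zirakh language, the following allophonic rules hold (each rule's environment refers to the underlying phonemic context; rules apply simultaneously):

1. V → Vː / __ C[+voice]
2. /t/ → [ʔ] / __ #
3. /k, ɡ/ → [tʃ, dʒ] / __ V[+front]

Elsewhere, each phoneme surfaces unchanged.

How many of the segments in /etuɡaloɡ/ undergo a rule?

Segments that undergo a rule: /u/ → [uː] (rule 1); /a/ → [aː] (rule 1); /o/ → [oː] (rule 1).
All other segments surface unchanged.

3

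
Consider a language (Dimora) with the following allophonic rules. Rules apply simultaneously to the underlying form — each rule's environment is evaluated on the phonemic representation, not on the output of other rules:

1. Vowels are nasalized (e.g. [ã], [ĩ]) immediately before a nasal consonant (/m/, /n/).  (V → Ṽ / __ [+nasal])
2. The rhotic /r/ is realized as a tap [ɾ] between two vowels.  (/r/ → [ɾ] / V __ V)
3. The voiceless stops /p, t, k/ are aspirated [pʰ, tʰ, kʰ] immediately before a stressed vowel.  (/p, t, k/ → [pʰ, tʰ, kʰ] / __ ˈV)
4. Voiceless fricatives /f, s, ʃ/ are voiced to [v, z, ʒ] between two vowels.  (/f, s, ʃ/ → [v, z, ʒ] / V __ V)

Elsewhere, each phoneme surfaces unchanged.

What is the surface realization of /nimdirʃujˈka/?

/n/ (word-initial) is unaffected → [n].
/i/ — between /n/ and /m/, before a nasal consonant — surfaces as [ĩ] (rule 1).
/m/ — not in any rule's target class → [m].
/d/ stays [d].
/i/ — between /d/ and /r/; rule 1 does not apply here → [i].
/r/ (between /i/ and /ʃ/) fails the environment for rule 2, so it stays [r].
/ʃ/ (between /r/ and /u/) fails the environment for rule 4, so it stays [ʃ].
/u/ — between /ʃ/ and /j/; rule 1 does not apply here → [u].
/j/ (between /u/ and /k/) is unaffected → [j].
/k/ meets the environment for rule 3 (immediately before a stressed vowel) → [kʰ].
/a/ — word-final; rule 1 does not apply here → [a].

[nĩmdirʃujˈkʰa]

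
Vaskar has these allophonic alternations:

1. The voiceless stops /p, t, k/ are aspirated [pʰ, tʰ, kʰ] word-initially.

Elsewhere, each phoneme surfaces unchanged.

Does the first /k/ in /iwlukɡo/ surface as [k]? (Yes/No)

Yes

/k/ — between /u/ and /ɡ/; rule 1 does not apply here → [k].
The actual realization is [k], which matches [k].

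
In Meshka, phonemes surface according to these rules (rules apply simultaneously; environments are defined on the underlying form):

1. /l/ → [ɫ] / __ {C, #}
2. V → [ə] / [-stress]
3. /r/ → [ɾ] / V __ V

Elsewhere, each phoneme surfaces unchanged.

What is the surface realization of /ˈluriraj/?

/l/ (word-initial): rule 1 targets it, but not word-finally or immediately before a consonant → unchanged [l].
/u/ — between /l/ and /r/; rule 2 does not apply here → [u].
/r/ meets the environment for rule 3 (between two vowels) → [ɾ].
/i/ meets the environment for rule 2 (in an unstressed syllable) → [ə].
/r/ meets the environment for rule 3 (between two vowels) → [ɾ].
/a/ — between /r/ and /j/, in an unstressed syllable — surfaces as [ə] (rule 2).
/j/ stays [j].

[ˈluɾəɾəj]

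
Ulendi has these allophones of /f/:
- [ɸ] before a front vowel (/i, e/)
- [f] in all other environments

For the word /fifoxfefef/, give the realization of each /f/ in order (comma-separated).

Occurrence 1 (position 1): before a front vowel (/i, e/) → [ɸ].
Occurrence 2 (position 3): no conditioning environment matches → elsewhere allophone [f].
Occurrence 3 (position 6): before a front vowel (/i, e/) → [ɸ].
Occurrence 4 (position 8): before a front vowel (/i, e/) → [ɸ].
Occurrence 5 (position 10): no conditioning environment matches → elsewhere allophone [f].

[ɸ], [f], [ɸ], [ɸ], [f]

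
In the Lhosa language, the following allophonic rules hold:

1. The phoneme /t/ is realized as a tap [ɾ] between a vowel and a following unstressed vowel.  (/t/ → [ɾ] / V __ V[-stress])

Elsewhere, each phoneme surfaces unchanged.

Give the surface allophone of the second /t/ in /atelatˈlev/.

/t/ (between /a/ and /l/): rule 1 targets it, but not between a vowel and a following unstressed vowel → unchanged [t].

[t]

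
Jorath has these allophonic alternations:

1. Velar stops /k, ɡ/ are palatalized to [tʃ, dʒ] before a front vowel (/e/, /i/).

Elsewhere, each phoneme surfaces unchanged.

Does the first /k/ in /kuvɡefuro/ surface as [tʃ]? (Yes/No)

No

/k/ (word-initial) is in the target of rule 1 but the environment (before a front vowel) is not met → [k].
The actual realization is [k], not [tʃ].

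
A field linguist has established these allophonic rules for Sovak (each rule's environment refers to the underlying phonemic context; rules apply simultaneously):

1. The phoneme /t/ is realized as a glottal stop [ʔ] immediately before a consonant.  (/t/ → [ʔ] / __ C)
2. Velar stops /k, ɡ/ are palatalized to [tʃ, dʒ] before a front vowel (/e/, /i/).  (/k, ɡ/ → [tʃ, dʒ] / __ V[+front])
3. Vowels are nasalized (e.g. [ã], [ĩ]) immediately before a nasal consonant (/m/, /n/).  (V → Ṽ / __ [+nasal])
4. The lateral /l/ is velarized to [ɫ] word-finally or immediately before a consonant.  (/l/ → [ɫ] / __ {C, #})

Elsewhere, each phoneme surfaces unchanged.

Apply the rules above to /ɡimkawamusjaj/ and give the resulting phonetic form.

[dʒĩmkawãmusjaj]

/ɡ/ (word-initial) occurs before a front vowel → [dʒ] by rule 2.
/i/ (between /ɡ/ and /m/) occurs before a nasal consonant → [ĩ] by rule 3.
/k/ (between /m/ and /a/) fails the environment for rule 2, so it stays [k].
/a/ (between /k/ and /w/) is in the target of rule 3 but the environment (before a nasal consonant) is not met → [a].
Rule 3 applies to /a/ (between /w/ and /m/: before a nasal consonant) → [ã].
/u/ — between /m/ and /s/; rule 3 does not apply here → [u].
/a/ (between /j/ and /j/): rule 3 targets it, but not before a nasal consonant → unchanged [a].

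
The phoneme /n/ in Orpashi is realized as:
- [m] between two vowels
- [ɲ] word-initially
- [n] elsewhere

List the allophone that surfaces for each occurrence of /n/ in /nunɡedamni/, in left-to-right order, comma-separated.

Occurrence 1 (position 1): word-initially → [ɲ].
Occurrence 2 (position 3): no conditioning environment matches → elsewhere allophone [n].
Occurrence 3 (position 9): no conditioning environment matches → elsewhere allophone [n].

[ɲ], [n], [n]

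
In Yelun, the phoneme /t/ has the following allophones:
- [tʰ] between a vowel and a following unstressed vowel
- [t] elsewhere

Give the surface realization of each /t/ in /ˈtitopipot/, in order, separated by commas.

[t], [tʰ], [t]

Occurrence 1 (position 1): no conditioning environment matches → elsewhere allophone [t].
Occurrence 2 (position 3): between a vowel and a following unstressed vowel → [tʰ].
Occurrence 3 (position 9): no conditioning environment matches → elsewhere allophone [t].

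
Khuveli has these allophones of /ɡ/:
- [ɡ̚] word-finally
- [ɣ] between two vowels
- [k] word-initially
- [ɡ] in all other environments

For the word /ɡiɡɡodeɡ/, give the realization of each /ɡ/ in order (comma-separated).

Occurrence 1 (position 1): word-initially → [k].
Occurrence 2 (position 3): no conditioning environment matches → elsewhere allophone [ɡ].
Occurrence 3 (position 4): no conditioning environment matches → elsewhere allophone [ɡ].
Occurrence 4 (position 8): word-finally → [ɡ̚].

[k], [ɡ], [ɡ], [ɡ̚]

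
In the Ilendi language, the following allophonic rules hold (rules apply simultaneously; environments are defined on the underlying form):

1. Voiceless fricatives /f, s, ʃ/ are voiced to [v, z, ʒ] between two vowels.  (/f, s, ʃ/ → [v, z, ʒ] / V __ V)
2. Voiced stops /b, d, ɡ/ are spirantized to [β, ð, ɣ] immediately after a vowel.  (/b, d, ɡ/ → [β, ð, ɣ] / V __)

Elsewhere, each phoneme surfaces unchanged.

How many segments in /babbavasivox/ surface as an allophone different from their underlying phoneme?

2

Segments that undergo a rule: /b/ → [β] (rule 2); /s/ → [z] (rule 1).
All other segments surface unchanged.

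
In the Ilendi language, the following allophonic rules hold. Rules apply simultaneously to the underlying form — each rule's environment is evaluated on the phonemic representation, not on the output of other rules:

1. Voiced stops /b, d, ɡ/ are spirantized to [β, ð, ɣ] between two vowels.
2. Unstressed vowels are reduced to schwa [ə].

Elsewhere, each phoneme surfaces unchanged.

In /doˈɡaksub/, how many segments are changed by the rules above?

3

Segments that undergo a rule: /o/ → [ə] (rule 2); /ɡ/ → [ɣ] (rule 1); /u/ → [ə] (rule 2).
All other segments surface unchanged.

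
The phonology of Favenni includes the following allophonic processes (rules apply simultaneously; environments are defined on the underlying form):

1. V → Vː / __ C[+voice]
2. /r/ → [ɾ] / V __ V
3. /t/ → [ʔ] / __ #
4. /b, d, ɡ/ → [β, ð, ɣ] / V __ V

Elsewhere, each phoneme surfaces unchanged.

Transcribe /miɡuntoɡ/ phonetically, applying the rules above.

/i/ — between /m/ and /ɡ/, before a voiced consonant — surfaces as [iː] (rule 1).
Rule 4 applies to /ɡ/ (between /i/ and /u/: between two vowels) → [ɣ].
/u/ (between /ɡ/ and /n/): before a voiced consonant, so rule 1 applies → [uː].
/t/ (between /n/ and /o/) fails the environment for rule 3, so it stays [t].
Rule 1 applies to /o/ (between /t/ and /ɡ/: before a voiced consonant) → [oː].
/ɡ/ — word-final; rule 4 does not apply here → [ɡ].

[miːɣuːntoːɡ]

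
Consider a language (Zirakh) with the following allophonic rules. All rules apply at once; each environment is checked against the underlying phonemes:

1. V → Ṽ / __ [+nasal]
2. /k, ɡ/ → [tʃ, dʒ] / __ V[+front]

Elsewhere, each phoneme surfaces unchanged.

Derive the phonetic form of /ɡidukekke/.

[dʒidutʃektʃe]

Rule 2 applies to /ɡ/ (word-initial: before a front vowel) → [dʒ].
/i/ (between /ɡ/ and /d/) is in the target of rule 1 but the environment (before a nasal consonant) is not met → [i].
/d/ (between /i/ and /u/) is unaffected → [d].
/u/ — between /d/ and /k/; rule 1 does not apply here → [u].
Rule 2 applies to /k/ (between /u/ and /e/: before a front vowel) → [tʃ].
/e/ (between /k/ and /k/): rule 1 targets it, but not before a nasal consonant → unchanged [e].
/k/ (between /e/ and /k/) fails the environment for rule 2, so it stays [k].
/k/ — between /k/ and /e/, before a front vowel — surfaces as [tʃ] (rule 2).
/e/ (word-final) fails the environment for rule 1, so it stays [e].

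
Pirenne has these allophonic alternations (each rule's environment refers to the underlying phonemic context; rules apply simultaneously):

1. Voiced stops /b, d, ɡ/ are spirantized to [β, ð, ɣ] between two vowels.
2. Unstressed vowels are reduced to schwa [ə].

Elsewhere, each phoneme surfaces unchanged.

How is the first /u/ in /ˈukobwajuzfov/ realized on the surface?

[u]

/u/ (word-initial) fails the environment for rule 2, so it stays [u].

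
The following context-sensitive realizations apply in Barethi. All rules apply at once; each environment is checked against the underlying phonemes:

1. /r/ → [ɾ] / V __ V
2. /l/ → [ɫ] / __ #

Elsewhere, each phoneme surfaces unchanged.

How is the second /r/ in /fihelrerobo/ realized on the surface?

[ɾ]

/r/ (between /e/ and /o/) occurs between two vowels → [ɾ] by rule 1.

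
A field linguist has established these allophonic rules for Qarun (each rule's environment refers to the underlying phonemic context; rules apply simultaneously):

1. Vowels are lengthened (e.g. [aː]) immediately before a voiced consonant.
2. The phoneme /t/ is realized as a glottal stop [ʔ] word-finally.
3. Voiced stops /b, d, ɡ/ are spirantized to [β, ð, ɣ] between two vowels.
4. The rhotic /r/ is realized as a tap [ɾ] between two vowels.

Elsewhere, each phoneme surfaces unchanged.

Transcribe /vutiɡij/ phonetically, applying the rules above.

[vutiːɣiːj]

/v/ stays [v].
/u/ (between /v/ and /t/) fails the environment for rule 1, so it stays [u].
/t/ (between /u/ and /i/): rule 2 targets it, but not word-finally → unchanged [t].
/i/ meets the environment for rule 1 (before a voiced consonant) → [iː].
Rule 3 applies to /ɡ/ (between /i/ and /i/: between two vowels) → [ɣ].
/i/ (between /ɡ/ and /j/) occurs before a voiced consonant → [iː] by rule 1.
/j/ (word-final): no rule targets it → [j].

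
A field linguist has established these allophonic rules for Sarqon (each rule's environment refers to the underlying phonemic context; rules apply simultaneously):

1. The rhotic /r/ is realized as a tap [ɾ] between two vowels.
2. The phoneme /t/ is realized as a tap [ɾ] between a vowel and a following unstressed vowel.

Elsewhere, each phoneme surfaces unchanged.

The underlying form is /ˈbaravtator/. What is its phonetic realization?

[ˈbaɾavtaɾor]

/b/ — not in any rule's target class → [b].
/a/ (between /b/ and /r/): no rule targets it → [a].
/r/ (between /a/ and /a/) occurs between two vowels → [ɾ] by rule 1.
/a/ (between /r/ and /v/): no rule targets it → [a].
/v/ (between /a/ and /t/): no rule targets it → [v].
/t/ (between /v/ and /a/): rule 2 targets it, but not between a vowel and a following unstressed vowel → unchanged [t].
/a/ stays [a].
/t/ (between /a/ and /o/) occurs between a vowel and a following unstressed vowel → [ɾ] by rule 2.
/o/ (between /t/ and /r/) is unaffected → [o].
/r/ (word-final) is in the target of rule 1 but the environment (between two vowels) is not met → [r].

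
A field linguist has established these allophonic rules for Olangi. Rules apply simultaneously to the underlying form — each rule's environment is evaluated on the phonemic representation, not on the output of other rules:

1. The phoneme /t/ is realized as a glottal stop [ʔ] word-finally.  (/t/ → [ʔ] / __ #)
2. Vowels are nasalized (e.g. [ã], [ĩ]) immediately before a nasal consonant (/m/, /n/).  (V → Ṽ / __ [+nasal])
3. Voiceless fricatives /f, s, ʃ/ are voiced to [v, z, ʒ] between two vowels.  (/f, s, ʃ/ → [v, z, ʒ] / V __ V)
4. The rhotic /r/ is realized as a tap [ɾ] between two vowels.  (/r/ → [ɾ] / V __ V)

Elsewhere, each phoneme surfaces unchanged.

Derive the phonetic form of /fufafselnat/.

/f/ (word-initial): rule 3 targets it, but not between two vowels → unchanged [f].
/u/ (between /f/ and /f/) is in the target of rule 2 but the environment (before a nasal consonant) is not met → [u].
/f/ — between /u/ and /a/, between two vowels — surfaces as [v] (rule 3).
/a/ (between /f/ and /f/): rule 2 targets it, but not before a nasal consonant → unchanged [a].
/f/ (between /a/ and /s/): rule 3 targets it, but not between two vowels → unchanged [f].
/s/ (between /f/ and /e/): rule 3 targets it, but not between two vowels → unchanged [s].
/e/ — between /s/ and /l/; rule 2 does not apply here → [e].
/l/ stays [l].
/n/ (between /l/ and /a/): no rule targets it → [n].
/a/ — between /n/ and /t/; rule 2 does not apply here → [a].
/t/ (word-final) occurs word-finally → [ʔ] by rule 1.

[fuvafselnaʔ]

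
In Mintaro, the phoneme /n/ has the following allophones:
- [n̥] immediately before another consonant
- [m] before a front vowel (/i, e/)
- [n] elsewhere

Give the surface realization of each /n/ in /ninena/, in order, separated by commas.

Occurrence 1 (position 1): before a front vowel (/i, e/) → [m].
Occurrence 2 (position 3): before a front vowel (/i, e/) → [m].
Occurrence 3 (position 5): no conditioning environment matches → elsewhere allophone [n].

[m], [m], [n]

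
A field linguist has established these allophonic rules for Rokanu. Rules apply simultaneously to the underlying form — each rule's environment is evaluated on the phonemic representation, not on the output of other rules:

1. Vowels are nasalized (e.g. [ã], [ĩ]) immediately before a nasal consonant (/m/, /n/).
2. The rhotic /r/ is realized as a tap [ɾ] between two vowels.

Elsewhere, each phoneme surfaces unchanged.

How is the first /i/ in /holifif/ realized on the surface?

/i/ (between /l/ and /f/) is in the target of rule 1 but the environment (before a nasal consonant) is not met → [i].

[i]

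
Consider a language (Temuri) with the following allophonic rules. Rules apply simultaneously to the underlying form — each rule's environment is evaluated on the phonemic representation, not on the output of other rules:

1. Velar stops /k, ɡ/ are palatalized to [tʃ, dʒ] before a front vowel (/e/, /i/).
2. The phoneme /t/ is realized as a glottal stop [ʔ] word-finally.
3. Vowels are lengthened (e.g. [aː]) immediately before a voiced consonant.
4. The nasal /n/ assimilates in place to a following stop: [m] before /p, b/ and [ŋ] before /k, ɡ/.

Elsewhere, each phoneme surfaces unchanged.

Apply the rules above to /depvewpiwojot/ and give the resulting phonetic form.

/d/ (word-initial) is unaffected → [d].
/e/ — between /d/ and /p/; rule 3 does not apply here → [e].
/p/ (between /e/ and /v/) is unaffected → [p].
/v/ — not in any rule's target class → [v].
/e/ (between /v/ and /w/) occurs before a voiced consonant → [eː] by rule 3.
/w/ stays [w].
/p/ stays [p].
/i/ (between /p/ and /w/): before a voiced consonant, so rule 3 applies → [iː].
/w/ stays [w].
/o/ (between /w/ and /j/): before a voiced consonant, so rule 3 applies → [oː].
/j/ — not in any rule's target class → [j].
/o/ (between /j/ and /t/) is in the target of rule 3 but the environment (before a voiced consonant) is not met → [o].
Rule 2 applies to /t/ (word-final: word-finally) → [ʔ].

[depveːwpiːwoːjoʔ]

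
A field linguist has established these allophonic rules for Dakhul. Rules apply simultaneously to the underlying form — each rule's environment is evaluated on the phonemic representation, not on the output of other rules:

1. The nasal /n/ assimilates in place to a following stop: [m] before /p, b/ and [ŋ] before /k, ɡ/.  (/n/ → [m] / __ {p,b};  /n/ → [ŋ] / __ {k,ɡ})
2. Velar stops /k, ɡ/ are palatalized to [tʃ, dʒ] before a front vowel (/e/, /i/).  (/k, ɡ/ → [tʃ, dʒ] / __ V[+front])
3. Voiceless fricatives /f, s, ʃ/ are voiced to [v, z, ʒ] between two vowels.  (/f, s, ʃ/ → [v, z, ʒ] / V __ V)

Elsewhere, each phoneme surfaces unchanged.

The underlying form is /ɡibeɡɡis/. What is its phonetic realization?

/ɡ/ (word-initial) occurs before a front vowel → [dʒ] by rule 2.
/i/ — not in any rule's target class → [i].
/b/ — not in any rule's target class → [b].
/e/ (between /b/ and /ɡ/) is unaffected → [e].
/ɡ/ — between /e/ and /ɡ/; rule 2 does not apply here → [ɡ].
/ɡ/ — between /ɡ/ and /i/, before a front vowel — surfaces as [dʒ] (rule 2).
/i/ stays [i].
/s/ (word-final): rule 3 targets it, but not between two vowels → unchanged [s].

[dʒibeɡdʒis]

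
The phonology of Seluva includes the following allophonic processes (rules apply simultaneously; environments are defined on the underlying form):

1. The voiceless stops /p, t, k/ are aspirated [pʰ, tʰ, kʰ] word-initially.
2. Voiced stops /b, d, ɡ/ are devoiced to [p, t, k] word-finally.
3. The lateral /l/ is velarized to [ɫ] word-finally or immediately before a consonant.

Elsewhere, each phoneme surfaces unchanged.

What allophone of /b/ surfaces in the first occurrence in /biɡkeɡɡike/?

[b]

/b/ (word-initial) fails the environment for rule 2, so it stays [b].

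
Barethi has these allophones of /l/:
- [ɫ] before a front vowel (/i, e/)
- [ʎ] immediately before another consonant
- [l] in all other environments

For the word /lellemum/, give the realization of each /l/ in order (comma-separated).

[ɫ], [ʎ], [ɫ]

Occurrence 1 (position 1): before a front vowel (/i, e/) → [ɫ].
Occurrence 2 (position 3): immediately before another consonant → [ʎ].
Occurrence 3 (position 4): before a front vowel (/i, e/) → [ɫ].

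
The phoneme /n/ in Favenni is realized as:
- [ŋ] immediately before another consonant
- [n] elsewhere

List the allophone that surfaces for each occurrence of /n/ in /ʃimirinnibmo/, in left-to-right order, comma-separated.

[ŋ], [n]

Occurrence 1 (position 7): immediately before another consonant → [ŋ].
Occurrence 2 (position 8): no conditioning environment matches → elsewhere allophone [n].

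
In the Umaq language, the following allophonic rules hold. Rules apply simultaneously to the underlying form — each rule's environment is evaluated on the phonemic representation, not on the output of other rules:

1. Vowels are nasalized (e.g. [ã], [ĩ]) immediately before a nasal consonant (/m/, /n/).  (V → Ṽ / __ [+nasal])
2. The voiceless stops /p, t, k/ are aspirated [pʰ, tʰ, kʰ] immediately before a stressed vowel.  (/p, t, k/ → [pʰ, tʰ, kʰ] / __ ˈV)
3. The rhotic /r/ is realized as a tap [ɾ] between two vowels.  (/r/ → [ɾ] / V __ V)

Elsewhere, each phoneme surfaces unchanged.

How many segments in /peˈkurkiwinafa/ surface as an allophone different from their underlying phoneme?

2

Segments that undergo a rule: /k/ → [kʰ] (rule 2); /i/ → [ĩ] (rule 1).
All other segments surface unchanged.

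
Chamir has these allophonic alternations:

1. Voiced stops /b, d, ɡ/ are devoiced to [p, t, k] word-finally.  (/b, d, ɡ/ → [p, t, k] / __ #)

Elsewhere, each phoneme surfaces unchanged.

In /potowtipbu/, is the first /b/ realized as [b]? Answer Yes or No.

Yes

/b/ (between /p/ and /u/): rule 1 targets it, but not word-finally → unchanged [b].
The actual realization is [b], which matches [b].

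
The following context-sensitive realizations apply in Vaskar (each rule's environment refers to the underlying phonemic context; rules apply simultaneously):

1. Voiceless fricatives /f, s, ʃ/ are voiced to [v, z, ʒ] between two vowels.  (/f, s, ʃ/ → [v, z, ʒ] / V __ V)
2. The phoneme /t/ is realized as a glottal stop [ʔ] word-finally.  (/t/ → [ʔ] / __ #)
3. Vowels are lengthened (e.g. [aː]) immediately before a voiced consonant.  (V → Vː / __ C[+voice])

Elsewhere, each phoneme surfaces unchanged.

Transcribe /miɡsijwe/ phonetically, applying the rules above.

[miːɡsiːjwe]

/m/ (word-initial) is unaffected → [m].
/i/ (between /m/ and /ɡ/) occurs before a voiced consonant → [iː] by rule 3.
/ɡ/ (between /i/ and /s/) is unaffected → [ɡ].
/s/ (between /ɡ/ and /i/) is in the target of rule 1 but the environment (between two vowels) is not met → [s].
/i/ — between /s/ and /j/, before a voiced consonant — surfaces as [iː] (rule 3).
/j/ stays [j].
/w/ (between /j/ and /e/): no rule targets it → [w].
/e/ — word-final; rule 3 does not apply here → [e].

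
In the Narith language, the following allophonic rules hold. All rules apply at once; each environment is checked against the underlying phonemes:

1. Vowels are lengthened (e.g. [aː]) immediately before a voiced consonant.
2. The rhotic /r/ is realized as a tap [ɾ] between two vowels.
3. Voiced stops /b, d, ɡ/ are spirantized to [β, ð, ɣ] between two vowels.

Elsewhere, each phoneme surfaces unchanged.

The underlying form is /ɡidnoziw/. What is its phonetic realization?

[ɡiːdnoːziːw]

/ɡ/ (word-initial): rule 3 targets it, but not between two vowels → unchanged [ɡ].
/i/ (between /ɡ/ and /d/): before a voiced consonant, so rule 1 applies → [iː].
/d/ (between /i/ and /n/): rule 3 targets it, but not between two vowels → unchanged [d].
/n/ stays [n].
/o/ — between /n/ and /z/, before a voiced consonant — surfaces as [oː] (rule 1).
/z/ (between /o/ and /i/) is unaffected → [z].
/i/ (between /z/ and /w/): before a voiced consonant, so rule 1 applies → [iː].
/w/ (word-final): no rule targets it → [w].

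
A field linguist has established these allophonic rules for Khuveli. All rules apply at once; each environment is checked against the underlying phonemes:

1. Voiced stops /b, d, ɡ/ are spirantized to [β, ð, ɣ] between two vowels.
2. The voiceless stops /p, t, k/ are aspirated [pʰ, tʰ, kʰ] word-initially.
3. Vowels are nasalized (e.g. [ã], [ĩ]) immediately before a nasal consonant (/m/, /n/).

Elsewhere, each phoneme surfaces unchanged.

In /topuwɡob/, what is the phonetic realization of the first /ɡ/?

/ɡ/ — between /w/ and /o/; rule 1 does not apply here → [ɡ].

[ɡ]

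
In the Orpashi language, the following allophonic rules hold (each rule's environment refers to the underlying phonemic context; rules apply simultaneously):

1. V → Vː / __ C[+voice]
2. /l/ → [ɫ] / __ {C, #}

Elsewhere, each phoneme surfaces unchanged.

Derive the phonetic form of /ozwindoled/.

[oːzwiːndoːleːd]

Rule 1 applies to /o/ (word-initial: before a voiced consonant) → [oː].
/z/ (between /o/ and /w/): no rule targets it → [z].
/w/ (between /z/ and /i/) is unaffected → [w].
/i/ (between /w/ and /n/): before a voiced consonant, so rule 1 applies → [iː].
/n/ stays [n].
/d/ (between /n/ and /o/) is unaffected → [d].
/o/ meets the environment for rule 1 (before a voiced consonant) → [oː].
/l/ — between /o/ and /e/; rule 2 does not apply here → [l].
/e/ meets the environment for rule 1 (before a voiced consonant) → [eː].
/d/ stays [d].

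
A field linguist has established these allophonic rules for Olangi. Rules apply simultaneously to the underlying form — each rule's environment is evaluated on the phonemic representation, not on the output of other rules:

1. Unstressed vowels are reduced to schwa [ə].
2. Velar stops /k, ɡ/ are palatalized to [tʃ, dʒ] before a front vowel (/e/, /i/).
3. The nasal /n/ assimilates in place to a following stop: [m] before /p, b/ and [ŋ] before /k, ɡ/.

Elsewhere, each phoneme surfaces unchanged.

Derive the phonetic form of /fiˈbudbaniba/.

[fəˈbudbənəbə]

/f/ — not in any rule's target class → [f].
/i/ (between /f/ and /b/) occurs in an unstressed syllable → [ə] by rule 1.
/b/ (between /i/ and /u/) is unaffected → [b].
/u/ (between /b/ and /d/) is in the target of rule 1 but the environment (in an unstressed syllable) is not met → [u].
/d/ (between /u/ and /b/): no rule targets it → [d].
/b/ stays [b].
/a/ meets the environment for rule 1 (in an unstressed syllable) → [ə].
/n/ — between /a/ and /i/; rule 3 does not apply here → [n].
/i/ — between /n/ and /b/, in an unstressed syllable — surfaces as [ə] (rule 1).
/b/ — not in any rule's target class → [b].
/a/ (word-final): in an unstressed syllable, so rule 1 applies → [ə].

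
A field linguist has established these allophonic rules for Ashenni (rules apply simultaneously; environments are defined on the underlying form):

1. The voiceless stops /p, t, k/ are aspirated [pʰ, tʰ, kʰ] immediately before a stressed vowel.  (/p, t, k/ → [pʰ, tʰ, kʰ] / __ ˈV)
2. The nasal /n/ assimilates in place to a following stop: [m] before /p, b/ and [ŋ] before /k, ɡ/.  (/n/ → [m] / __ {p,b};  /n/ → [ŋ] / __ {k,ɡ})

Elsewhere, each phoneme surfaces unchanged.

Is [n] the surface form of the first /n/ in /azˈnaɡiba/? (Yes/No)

Yes

/n/ (between /z/ and /a/): rule 2 targets it, but not before a labial or velar stop → unchanged [n].
The actual realization is [n], which matches [n].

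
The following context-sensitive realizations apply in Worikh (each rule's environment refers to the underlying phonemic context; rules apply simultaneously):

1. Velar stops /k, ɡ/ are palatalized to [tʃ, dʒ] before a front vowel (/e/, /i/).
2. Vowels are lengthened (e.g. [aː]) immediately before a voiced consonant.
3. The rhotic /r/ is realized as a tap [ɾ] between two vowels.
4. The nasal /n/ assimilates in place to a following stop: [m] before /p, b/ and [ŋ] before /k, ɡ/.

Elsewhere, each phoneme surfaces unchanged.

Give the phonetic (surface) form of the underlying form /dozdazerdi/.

/d/ stays [d].
/o/ (between /d/ and /z/) occurs before a voiced consonant → [oː] by rule 2.
/z/ (between /o/ and /d/): no rule targets it → [z].
/d/ (between /z/ and /a/) is unaffected → [d].
/a/ (between /d/ and /z/): before a voiced consonant, so rule 2 applies → [aː].
/z/ (between /a/ and /e/): no rule targets it → [z].
Rule 2 applies to /e/ (between /z/ and /r/: before a voiced consonant) → [eː].
/r/ (between /e/ and /d/) is in the target of rule 3 but the environment (between two vowels) is not met → [r].
/d/ (between /r/ and /i/): no rule targets it → [d].
/i/ (word-final) is in the target of rule 2 but the environment (before a voiced consonant) is not met → [i].

[doːzdaːzeːrdi]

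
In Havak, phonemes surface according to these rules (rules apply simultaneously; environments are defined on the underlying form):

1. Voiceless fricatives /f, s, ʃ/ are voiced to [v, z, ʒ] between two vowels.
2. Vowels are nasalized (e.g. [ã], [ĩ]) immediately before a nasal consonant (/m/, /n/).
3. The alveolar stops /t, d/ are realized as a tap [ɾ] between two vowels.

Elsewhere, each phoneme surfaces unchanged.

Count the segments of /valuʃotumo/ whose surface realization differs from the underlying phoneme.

Segments that undergo a rule: /ʃ/ → [ʒ] (rule 1); /t/ → [ɾ] (rule 3); /u/ → [ũ] (rule 2).
All other segments surface unchanged.

3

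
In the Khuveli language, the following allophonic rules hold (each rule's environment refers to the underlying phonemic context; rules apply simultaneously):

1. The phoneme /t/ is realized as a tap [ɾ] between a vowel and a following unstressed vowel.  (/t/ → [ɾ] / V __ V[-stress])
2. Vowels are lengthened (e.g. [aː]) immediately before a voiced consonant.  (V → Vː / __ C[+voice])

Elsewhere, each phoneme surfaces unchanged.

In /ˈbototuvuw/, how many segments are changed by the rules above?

4

Segments that undergo a rule: /t/ → [ɾ] (rule 1); /t/ → [ɾ] (rule 1); /u/ → [uː] (rule 2); /u/ → [uː] (rule 2).
All other segments surface unchanged.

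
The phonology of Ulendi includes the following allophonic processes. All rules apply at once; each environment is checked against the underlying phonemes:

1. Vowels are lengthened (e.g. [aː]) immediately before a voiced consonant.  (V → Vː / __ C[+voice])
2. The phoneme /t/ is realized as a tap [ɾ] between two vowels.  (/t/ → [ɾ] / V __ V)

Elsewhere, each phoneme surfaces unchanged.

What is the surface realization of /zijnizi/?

/z/ (word-initial) is unaffected → [z].
/i/ meets the environment for rule 1 (before a voiced consonant) → [iː].
/j/ stays [j].
/n/ — not in any rule's target class → [n].
Rule 1 applies to /i/ (between /n/ and /z/: before a voiced consonant) → [iː].
/z/ (between /i/ and /i/) is unaffected → [z].
/i/ (word-final) fails the environment for rule 1, so it stays [i].

[ziːjniːzi]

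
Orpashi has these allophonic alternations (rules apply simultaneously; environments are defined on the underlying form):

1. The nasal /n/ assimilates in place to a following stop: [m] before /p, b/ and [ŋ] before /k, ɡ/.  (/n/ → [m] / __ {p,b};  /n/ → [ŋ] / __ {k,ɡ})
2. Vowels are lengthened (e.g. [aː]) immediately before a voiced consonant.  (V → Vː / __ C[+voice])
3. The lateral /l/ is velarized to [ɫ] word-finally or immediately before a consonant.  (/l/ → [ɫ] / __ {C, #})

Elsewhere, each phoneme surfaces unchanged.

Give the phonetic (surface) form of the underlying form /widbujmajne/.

/w/ stays [w].
/i/ (between /w/ and /d/) occurs before a voiced consonant → [iː] by rule 2.
/d/ (between /i/ and /b/): no rule targets it → [d].
/b/ (between /d/ and /u/) is unaffected → [b].
Rule 2 applies to /u/ (between /b/ and /j/: before a voiced consonant) → [uː].
/j/ (between /u/ and /m/): no rule targets it → [j].
/m/ — not in any rule's target class → [m].
/a/ — between /m/ and /j/, before a voiced consonant — surfaces as [aː] (rule 2).
/j/ stays [j].
/n/ — between /j/ and /e/; rule 1 does not apply here → [n].
/e/ — word-final; rule 2 does not apply here → [e].

[wiːdbuːjmaːjne]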